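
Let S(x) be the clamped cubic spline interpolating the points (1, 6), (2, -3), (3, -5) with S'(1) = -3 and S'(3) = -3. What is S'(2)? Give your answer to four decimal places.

-6.7500

Put M_i = S'' at the i-th knot. Here h = (1, 1) and Δ = (-9, -2), so the interior equations h_(i-1)·M_(i-1) + 2(h_(i-1)+h_i)·M_i + h_i·M_(i+1) = 6(Δ_i − Δ_(i-1)) read
  1·M_0 + 4·M_1 + 1·M_2 = 6(Δ_1 - Δ_0) = 42
Clamped end conditions give two more equations: 2h_0·M_0 + h_0·M_1 = 6(Δ_0 - S'(1)) = -36 and h_1·M_1 + 2h_1·M_2 = 6(S'(3) - Δ_1) = -6.
Forward elimination and back-substitution give M_0 = -57/2, M_1 = 21, M_2 = -27/2.
On [2, 3], S'(x) = b_1 + 2c_1·(x - 2) + 3d_1·(x - 2)² with b_1 = Δ_1 - h_1(2M_1 + M_2)/6 = -27/4, c_1 = M_1/2 = 21/2, d_1 = (M_2 - M_1)/(6h_1) = -23/4. So S'(2) = -27/4.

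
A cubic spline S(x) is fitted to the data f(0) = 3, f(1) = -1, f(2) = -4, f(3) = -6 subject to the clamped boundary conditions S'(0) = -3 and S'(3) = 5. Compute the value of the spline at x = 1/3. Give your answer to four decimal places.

1.7753

Write m_i for S''(x_i). With h_i = 1, 1, 1 and divided differences Δ_i = -4, -3, -2, the continuity of S' gives the tridiagonal system
  1·m_0 + 4·m_1 + 1·m_2 = 6(Δ_1 - Δ_0) = 6
  1·m_1 + 4·m_2 + 1·m_3 = 6(Δ_2 - Δ_1) = 6
Clamped end conditions give two more equations: 2h_0·m_0 + h_0·m_1 = 6(Δ_0 - S'(0)) = -6 and h_2·m_2 + 2h_2·m_3 = 6(S'(3) - Δ_2) = 42.
Solving: m_0 = -76/15, m_1 = 62/15, m_2 = -82/15, m_3 = 356/15.
On [0, 1], S(x) = 3 - 3·x - 38/15·x² + 23/15·x³.
With x = 1/3: S(1/3) = 719/405.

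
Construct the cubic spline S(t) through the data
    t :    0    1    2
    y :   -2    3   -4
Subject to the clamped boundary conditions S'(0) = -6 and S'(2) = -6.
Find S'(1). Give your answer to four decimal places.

1.5000

With σ_i denoting the second derivative at x_i, h_i = 1, 1, and Δ_i = (y_(i+1) − y_i)/h_i = 5, -7:
  1·σ_0 + 4·σ_1 + 1·σ_2 = 6(Δ_1 - Δ_0) = -72
Clamped end conditions give two more equations: 2h_0·σ_0 + h_0·σ_1 = 6(Δ_0 - S'(0)) = 66 and h_1·σ_1 + 2h_1·σ_2 = 6(S'(2) - Δ_1) = 6.
Solving: σ_0 = 51, σ_1 = -36, σ_2 = 21.
On [1, 2], S'(t) = b_1 + 2c_1·(t - 1) + 3d_1·(t - 1)² with b_1 = Δ_1 - h_1(2σ_1 + σ_2)/6 = 3/2, c_1 = σ_1/2 = -18, d_1 = (σ_2 - σ_1)/(6h_1) = 19/2. So S'(1) = 3/2.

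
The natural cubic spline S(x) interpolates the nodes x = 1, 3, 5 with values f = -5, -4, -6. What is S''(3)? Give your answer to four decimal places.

Put m_i = S'' at the i-th knot. Here h = (2, 2) and Δ = (1/2, -1), so the interior equations h_(i-1)·m_(i-1) + 2(h_(i-1)+h_i)·m_i + h_i·m_(i+1) = 6(Δ_i − Δ_(i-1)) read
  2·m_0 + 8·m_1 + 2·m_2 = 6(Δ_1 - Δ_0) = -9
Natural end conditions: m_0 = m_2 = 0.
Solving the tridiagonal system: m_0 = 0, m_1 = -9/8, m_2 = 0.

-1.1250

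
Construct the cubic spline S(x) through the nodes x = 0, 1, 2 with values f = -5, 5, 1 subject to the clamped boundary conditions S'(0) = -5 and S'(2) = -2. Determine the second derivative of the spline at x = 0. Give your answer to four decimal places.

Let m_i = S''(x_i). Step sizes h_i = 1, 1; slopes of the chords Δ_i = (y_(i+1) - y_i)/h_i = 10, -4.
  1·m_0 + 4·m_1 + 1·m_2 = 6(Δ_1 - Δ_0) = -84
Clamped end conditions give two more equations: 2h_0·m_0 + h_0·m_1 = 6(Δ_0 - S'(0)) = 90 and h_1·m_1 + 2h_1·m_2 = 6(S'(2) - Δ_1) = 12.
Forward elimination and back-substitution give m_0 = 135/2, m_1 = -45, m_2 = 57/2.

67.5000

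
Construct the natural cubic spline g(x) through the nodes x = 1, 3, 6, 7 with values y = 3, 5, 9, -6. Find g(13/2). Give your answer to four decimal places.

2.3680

Write m_i for g''(x_i). With h_i = 2, 3, 1 and divided differences Δ_i = 1, 4/3, -15, the continuity of g' gives the tridiagonal system
  2·m_0 + 10·m_1 + 3·m_2 = 6(Δ_1 - Δ_0) = 2
  3·m_1 + 8·m_2 + 1·m_3 = 6(Δ_2 - Δ_1) = -98
Natural end conditions: m_0 = m_3 = 0.
Solving the tridiagonal system: m_0 = 0, m_1 = 310/71, m_2 = -986/71, m_3 = 0.
On [6, 7], g(x) = 9 - 2209/213·(x - 6) - 493/71·(x - 6)² + 493/213·(x - 6)³.
With (x - 6) = 1/2: g(13/2) = 1345/568.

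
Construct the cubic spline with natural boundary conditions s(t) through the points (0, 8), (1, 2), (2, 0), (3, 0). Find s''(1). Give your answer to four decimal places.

5.6000

Write M_i for s''(x_i). With h_i = 1, 1, 1 and divided differences Δ_i = -6, -2, 0, the continuity of s' gives the tridiagonal system
  1·M_0 + 4·M_1 + 1·M_2 = 6(Δ_1 - Δ_0) = 24
  1·M_1 + 4·M_2 + 1·M_3 = 6(Δ_2 - Δ_1) = 12
Natural end conditions: M_0 = M_3 = 0.
Solving the tridiagonal system: M_0 = 0, M_1 = 28/5, M_2 = 8/5, M_3 = 0.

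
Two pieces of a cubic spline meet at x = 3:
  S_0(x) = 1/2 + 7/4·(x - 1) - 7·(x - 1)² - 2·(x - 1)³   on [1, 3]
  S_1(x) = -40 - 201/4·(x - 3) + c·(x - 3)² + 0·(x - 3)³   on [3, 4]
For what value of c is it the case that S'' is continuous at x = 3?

-19

S_0''(x) = -14 - 12·(x - 1), so S_0''(3) = -38. On the right, S_1''(3) = 2c, so c = -19.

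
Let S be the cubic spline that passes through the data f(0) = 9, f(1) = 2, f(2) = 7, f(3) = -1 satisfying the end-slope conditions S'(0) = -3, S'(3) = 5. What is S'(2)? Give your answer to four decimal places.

Write m_i for S''(x_i). With h_i = 1, 1, 1 and divided differences Δ_i = -7, 5, -8, the continuity of S' gives the tridiagonal system
  1·m_0 + 4·m_1 + 1·m_2 = 6(Δ_1 - Δ_0) = 72
  1·m_1 + 4·m_2 + 1·m_3 = 6(Δ_2 - Δ_1) = -78
Clamped end conditions give two more equations: 2h_0·m_0 + h_0·m_1 = 6(Δ_0 - S'(0)) = -24 and h_2·m_2 + 2h_2·m_3 = 6(S'(3) - Δ_2) = 78.
Solving the tridiagonal system: m_0 = -454/15, m_1 = 548/15, m_2 = -658/15, m_3 = 914/15.
On [2, 3], S'(x) = b_2 + 2c_2·(x - 2) + 3d_2·(x - 2)² with b_2 = Δ_2 - h_2(2m_2 + m_3)/6 = -53/15, c_2 = m_2/2 = -329/15, d_2 = (m_3 - m_2)/(6h_2) = 262/15. So S'(2) = -53/15.

-3.5333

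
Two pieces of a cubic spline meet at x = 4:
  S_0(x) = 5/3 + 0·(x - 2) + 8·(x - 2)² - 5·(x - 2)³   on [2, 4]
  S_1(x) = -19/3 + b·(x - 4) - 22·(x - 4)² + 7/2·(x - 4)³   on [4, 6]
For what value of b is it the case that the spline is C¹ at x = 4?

-28

S_0'(x) = 0 + 16·(x - 2) - 15·(x - 2)², so S_0'(4) = -28. On the right, S_1'(4) = b, so b = -28.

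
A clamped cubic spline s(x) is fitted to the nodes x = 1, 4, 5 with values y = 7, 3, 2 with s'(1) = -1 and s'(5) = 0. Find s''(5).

With M_i denoting the second derivative at x_i, h_i = 3, 1, and Δ_i = (y_(i+1) − y_i)/h_i = -4/3, -1:
  3·M_0 + 8·M_1 + 1·M_2 = 6(Δ_1 - Δ_0) = 2
Clamped end conditions give two more equations: 2h_0·M_0 + h_0·M_1 = 6(Δ_0 - s'(1)) = -2 and h_1·M_1 + 2h_1·M_2 = 6(s'(5) - Δ_1) = 6.
Forward elimination and back-substitution give M_0 = -1/3, M_1 = 0, M_2 = 3.

3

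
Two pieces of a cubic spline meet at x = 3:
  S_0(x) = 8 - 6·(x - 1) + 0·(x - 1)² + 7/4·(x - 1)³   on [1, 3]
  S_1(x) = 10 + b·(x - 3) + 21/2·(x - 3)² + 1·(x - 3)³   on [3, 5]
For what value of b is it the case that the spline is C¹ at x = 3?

15

S_0'(x) = -6 + 0·(x - 1) + 21/4·(x - 1)², so S_0'(3) = 15. On the right, S_1'(3) = b, so b = 15.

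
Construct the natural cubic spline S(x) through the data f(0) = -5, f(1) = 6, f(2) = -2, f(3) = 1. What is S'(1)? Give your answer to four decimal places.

-0.6000

With σ_i denoting the second derivative at x_i, h_i = 1, 1, 1, and Δ_i = (y_(i+1) − y_i)/h_i = 11, -8, 3:
  1·σ_0 + 4·σ_1 + 1·σ_2 = 6(Δ_1 - Δ_0) = -114
  1·σ_1 + 4·σ_2 + 1·σ_3 = 6(Δ_2 - Δ_1) = 66
Natural end conditions: σ_0 = σ_3 = 0.
Solving: σ_0 = 0, σ_1 = -174/5, σ_2 = 126/5, σ_3 = 0.
On [1, 2], S'(x) = b_1 + 2c_1·(x - 1) + 3d_1·(x - 1)² with b_1 = Δ_1 - h_1(2σ_1 + σ_2)/6 = -3/5, c_1 = σ_1/2 = -87/5, d_1 = (σ_2 - σ_1)/(6h_1) = 10. So S'(1) = -3/5.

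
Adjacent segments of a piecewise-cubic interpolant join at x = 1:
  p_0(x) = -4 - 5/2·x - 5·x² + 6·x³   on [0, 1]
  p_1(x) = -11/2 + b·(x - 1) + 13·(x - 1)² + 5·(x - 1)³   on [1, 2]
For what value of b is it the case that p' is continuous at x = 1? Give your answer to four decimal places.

p_0'(x) = -5/2 - 10·x + 18·x², so p_0'(1) = 11/2. On the right, p_1'(1) = b, so b = 11/2.

5.5000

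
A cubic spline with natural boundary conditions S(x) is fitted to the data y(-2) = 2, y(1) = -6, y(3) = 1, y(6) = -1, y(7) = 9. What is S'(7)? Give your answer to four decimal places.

Write σ_i for S''(x_i). With h_i = 3, 2, 3, 1 and divided differences Δ_i = -8/3, 7/2, -2/3, 10, the continuity of S' gives the tridiagonal system
  3·σ_0 + 10·σ_1 + 2·σ_2 = 6(Δ_1 - Δ_0) = 37
  2·σ_1 + 10·σ_2 + 3·σ_3 = 6(Δ_2 - Δ_1) = -25
  3·σ_2 + 8·σ_3 + 1·σ_4 = 6(Δ_3 - Δ_2) = 64
Natural end conditions: σ_0 = σ_4 = 0.
Solving: σ_0 = 0, σ_1 = 1137/226, σ_2 = -752/113, σ_3 = 1186/113, σ_4 = 0.
On [6, 7], S'(x) = b_3 + 2c_3·(x - 6) + 3d_3·(x - 6)² with b_3 = Δ_3 - h_3(2σ_3 + σ_4)/6 = 2204/339, c_3 = σ_3/2 = 593/113, d_3 = (σ_4 - σ_3)/(6h_3) = -593/339. So S'(7) = 3983/339.

11.7493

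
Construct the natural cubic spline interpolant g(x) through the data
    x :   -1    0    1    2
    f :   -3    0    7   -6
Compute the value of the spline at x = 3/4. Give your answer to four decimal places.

With m_i denoting the second derivative at x_i, h_i = 1, 1, 1, and Δ_i = (y_(i+1) − y_i)/h_i = 3, 7, -13:
  1·m_0 + 4·m_1 + 1·m_2 = 6(Δ_1 - Δ_0) = 24
  1·m_1 + 4·m_2 + 1·m_3 = 6(Δ_2 - Δ_1) = -120
Natural end conditions: m_0 = m_3 = 0.
Hence m_0 = 0, m_1 = 72/5, m_2 = -168/5, m_3 = 0.
On [0, 1], g(x) = 0 + 39/5·x + 36/5·x² - 8·x³.
With x = 3/4: g(3/4) = 261/40.

6.5250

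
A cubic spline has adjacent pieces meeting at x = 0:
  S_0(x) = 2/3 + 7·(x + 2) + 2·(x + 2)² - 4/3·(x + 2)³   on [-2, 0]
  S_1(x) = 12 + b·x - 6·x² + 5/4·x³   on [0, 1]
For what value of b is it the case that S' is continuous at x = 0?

-1

S_0'(x) = 7 + 4·(x + 2) - 4·(x + 2)², so S_0'(0) = -1. On the right, S_1'(0) = b, so b = -1.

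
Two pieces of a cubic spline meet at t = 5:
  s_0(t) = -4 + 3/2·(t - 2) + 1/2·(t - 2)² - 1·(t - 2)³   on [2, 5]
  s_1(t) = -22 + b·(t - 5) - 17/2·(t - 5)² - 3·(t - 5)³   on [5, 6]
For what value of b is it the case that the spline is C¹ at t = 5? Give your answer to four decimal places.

-22.5000

s_0'(t) = 3/2 + 1·(t - 2) - 3·(t - 2)², so s_0'(5) = -45/2. On the right, s_1'(5) = b, so b = -45/2.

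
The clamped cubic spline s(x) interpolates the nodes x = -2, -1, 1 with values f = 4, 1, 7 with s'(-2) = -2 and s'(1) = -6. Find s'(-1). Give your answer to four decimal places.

Put M_i = s'' at the i-th knot. Here h = (1, 2) and Δ = (-3, 3), so the interior equations h_(i-1)·M_(i-1) + 2(h_(i-1)+h_i)·M_i + h_i·M_(i+1) = 6(Δ_i − Δ_(i-1)) read
  1·M_0 + 6·M_1 + 2·M_2 = 6(Δ_1 - Δ_0) = 36
Clamped end conditions give two more equations: 2h_0·M_0 + h_0·M_1 = 6(Δ_0 - s'(-2)) = -6 and h_1·M_1 + 2h_1·M_2 = 6(s'(1) - Δ_1) = -54.
Solving the tridiagonal system: M_0 = -31/3, M_1 = 44/3, M_2 = -125/6.
On [-1, 1], s'(x) = b_1 + 2c_1·(x + 1) + 3d_1·(x + 1)² with b_1 = Δ_1 - h_1(2M_1 + M_2)/6 = 1/6, c_1 = M_1/2 = 22/3, d_1 = (M_2 - M_1)/(6h_1) = -71/24. So s'(-1) = 1/6.

0.1667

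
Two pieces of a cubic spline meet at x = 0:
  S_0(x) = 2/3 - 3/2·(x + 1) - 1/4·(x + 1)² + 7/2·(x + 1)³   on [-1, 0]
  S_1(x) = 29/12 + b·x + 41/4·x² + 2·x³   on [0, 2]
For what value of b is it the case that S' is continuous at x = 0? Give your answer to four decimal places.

8.5000

S_0'(x) = -3/2 - 1/2·(x + 1) + 21/2·(x + 1)², so S_0'(0) = 17/2. On the right, S_1'(0) = b, so b = 17/2.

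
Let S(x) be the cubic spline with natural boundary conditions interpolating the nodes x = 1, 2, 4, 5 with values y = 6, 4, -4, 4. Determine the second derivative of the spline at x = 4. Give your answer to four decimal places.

14.2500

Let M_i = S''(x_i). Step sizes h_i = 1, 2, 1; slopes of the chords Δ_i = (y_(i+1) - y_i)/h_i = -2, -4, 8.
  1·M_0 + 6·M_1 + 2·M_2 = 6(Δ_1 - Δ_0) = -12
  2·M_1 + 6·M_2 + 1·M_3 = 6(Δ_2 - Δ_1) = 72
Natural end conditions: M_0 = M_3 = 0.
Forward elimination and back-substitution give M_0 = 0, M_1 = -27/4, M_2 = 57/4, M_3 = 0.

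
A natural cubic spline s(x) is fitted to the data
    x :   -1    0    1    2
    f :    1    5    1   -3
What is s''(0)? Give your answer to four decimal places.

-12.8000

With σ_i denoting the second derivative at x_i, h_i = 1, 1, 1, and Δ_i = (y_(i+1) − y_i)/h_i = 4, -4, -4:
  1·σ_0 + 4·σ_1 + 1·σ_2 = 6(Δ_1 - Δ_0) = -48
  1·σ_1 + 4·σ_2 + 1·σ_3 = 6(Δ_2 - Δ_1) = 0
Natural end conditions: σ_0 = σ_3 = 0.
Solving the tridiagonal system: σ_0 = 0, σ_1 = -64/5, σ_2 = 16/5, σ_3 = 0.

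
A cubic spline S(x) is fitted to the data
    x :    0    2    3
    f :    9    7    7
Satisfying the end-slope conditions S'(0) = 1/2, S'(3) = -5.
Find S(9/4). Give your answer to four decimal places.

7.3867

With M_i denoting the second derivative at x_i, h_i = 2, 1, and Δ_i = (y_(i+1) − y_i)/h_i = -1, 0:
  2·M_0 + 6·M_1 + 1·M_2 = 6(Δ_1 - Δ_0) = 6
Clamped end conditions give two more equations: 2h_0·M_0 + h_0·M_1 = 6(Δ_0 - S'(0)) = -9 and h_1·M_1 + 2h_1·M_2 = 6(S'(3) - Δ_1) = -30.
Hence M_0 = -61/12, M_1 = 17/3, M_2 = -107/6.
On [2, 3], S(x) = 7 + 13/12·(x - 2) + 17/6·(x - 2)² - 47/12·(x - 2)³.
With (x - 2) = 1/4: S(9/4) = 1891/256.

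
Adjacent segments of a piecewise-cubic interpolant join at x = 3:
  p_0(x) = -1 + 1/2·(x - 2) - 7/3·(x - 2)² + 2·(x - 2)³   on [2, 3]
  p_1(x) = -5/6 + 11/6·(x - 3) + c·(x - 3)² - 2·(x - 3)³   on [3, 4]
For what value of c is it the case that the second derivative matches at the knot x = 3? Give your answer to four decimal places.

p_0''(x) = -14/3 + 12·(x - 2), so p_0''(3) = 22/3. On the right, p_1''(3) = 2c, so c = 11/3.

3.6667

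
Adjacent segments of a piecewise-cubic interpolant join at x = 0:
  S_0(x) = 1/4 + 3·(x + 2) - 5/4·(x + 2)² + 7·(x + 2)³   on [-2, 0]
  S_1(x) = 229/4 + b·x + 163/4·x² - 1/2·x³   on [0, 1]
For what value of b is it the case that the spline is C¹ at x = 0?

S_0'(x) = 3 - 5/2·(x + 2) + 21·(x + 2)², so S_0'(0) = 82. On the right, S_1'(0) = b, so b = 82.

82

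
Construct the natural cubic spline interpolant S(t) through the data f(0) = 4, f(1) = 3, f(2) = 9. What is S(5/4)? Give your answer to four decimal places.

3.9258

With M_i denoting the second derivative at x_i, h_i = 1, 1, and Δ_i = (y_(i+1) − y_i)/h_i = -1, 6:
  1·M_0 + 4·M_1 + 1·M_2 = 6(Δ_1 - Δ_0) = 42
Natural end conditions: M_0 = M_2 = 0.
Forward elimination and back-substitution give M_0 = 0, M_1 = 21/2, M_2 = 0.
On [1, 2], S(t) = 3 + 5/2·(t - 1) + 21/4·(t - 1)² - 7/4·(t - 1)³.
With (t - 1) = 1/4: S(5/4) = 1005/256.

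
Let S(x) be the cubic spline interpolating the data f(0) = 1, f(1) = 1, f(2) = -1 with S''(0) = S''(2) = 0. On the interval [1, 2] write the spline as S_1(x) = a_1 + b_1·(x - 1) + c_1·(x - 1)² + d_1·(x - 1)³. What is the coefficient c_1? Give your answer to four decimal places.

-1.5000

Write σ_i for S''(x_i). With h_i = 1, 1 and divided differences Δ_i = 0, -2, the continuity of S' gives the tridiagonal system
  1·σ_0 + 4·σ_1 + 1·σ_2 = 6(Δ_1 - Δ_0) = -12
Natural end conditions: σ_0 = σ_2 = 0.
Solving the tridiagonal system: σ_0 = 0, σ_1 = -3, σ_2 = 0.
On [1, 2], with S_1(x) = a_1 + b_1·(x - 1) + c_1·(x - 1)² + d_1·(x - 1)³: c_1 = σ_1/2 = -3/2, d_1 = (σ_2 - σ_1)/(6h_1) = 1/2, b_1 = Δ_1 - h_1(2σ_1 + σ_2)/6 = -1.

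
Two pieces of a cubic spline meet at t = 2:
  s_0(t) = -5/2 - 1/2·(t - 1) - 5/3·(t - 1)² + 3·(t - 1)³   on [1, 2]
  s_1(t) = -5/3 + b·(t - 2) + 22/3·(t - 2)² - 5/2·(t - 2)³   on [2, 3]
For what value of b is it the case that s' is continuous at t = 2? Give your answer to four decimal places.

5.1667

s_0'(t) = -1/2 - 10/3·(t - 1) + 9·(t - 1)², so s_0'(2) = 31/6. On the right, s_1'(2) = b, so b = 31/6.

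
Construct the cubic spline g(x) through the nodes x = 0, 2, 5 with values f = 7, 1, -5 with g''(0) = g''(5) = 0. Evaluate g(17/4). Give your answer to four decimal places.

Put m_i = g'' at the i-th knot. Here h = (2, 3) and Δ = (-3, -2), so the interior equations h_(i-1)·m_(i-1) + 2(h_(i-1)+h_i)·m_i + h_i·m_(i+1) = 6(Δ_i − Δ_(i-1)) read
  2·m_0 + 10·m_1 + 3·m_2 = 6(Δ_1 - Δ_0) = 6
Natural end conditions: m_0 = m_2 = 0.
Forward elimination and back-substitution give m_0 = 0, m_1 = 3/5, m_2 = 0.
On [2, 5], g(x) = 1 - 13/5·(x - 2) + 3/10·(x - 2)² - 1/30·(x - 2)³.
With (x - 2) = 9/4: g(17/4) = -475/128.

-3.7109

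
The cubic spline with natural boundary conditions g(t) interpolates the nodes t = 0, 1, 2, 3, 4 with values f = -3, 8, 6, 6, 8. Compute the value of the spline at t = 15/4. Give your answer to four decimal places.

With m_i denoting the second derivative at x_i, h_i = 1, 1, 1, 1, and Δ_i = (y_(i+1) − y_i)/h_i = 11, -2, 0, 2:
  1·m_0 + 4·m_1 + 1·m_2 = 6(Δ_1 - Δ_0) = -78
  1·m_1 + 4·m_2 + 1·m_3 = 6(Δ_2 - Δ_1) = 12
  1·m_2 + 4·m_3 + 1·m_4 = 6(Δ_3 - Δ_2) = 12
Natural end conditions: m_0 = m_4 = 0.
Solving: m_0 = 0, m_1 = -603/28, m_2 = 57/7, m_3 = 27/28, m_4 = 0.
On [3, 4], g(t) = 6 + 47/28·(t - 3) + 27/56·(t - 3)² - 9/56·(t - 3)³.
With (t - 3) = 3/4: g(15/4) = 26745/3584.

7.4623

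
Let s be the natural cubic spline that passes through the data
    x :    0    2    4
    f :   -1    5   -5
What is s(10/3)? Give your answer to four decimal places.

Let M_i = s''(x_i). Step sizes h_i = 2, 2; slopes of the chords Δ_i = (y_(i+1) - y_i)/h_i = 3, -5.
  2·M_0 + 8·M_1 + 2·M_2 = 6(Δ_1 - Δ_0) = -48
Natural end conditions: M_0 = M_2 = 0.
Hence M_0 = 0, M_1 = -6, M_2 = 0.
On [2, 4], s(x) = 5 - 1·(x - 2) - 3·(x - 2)² + 1/2·(x - 2)³.
With (x - 2) = 4/3: s(10/3) = -13/27.

-0.4815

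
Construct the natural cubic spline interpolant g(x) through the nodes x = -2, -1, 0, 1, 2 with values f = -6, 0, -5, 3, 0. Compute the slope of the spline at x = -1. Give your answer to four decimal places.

-2.1429

Let M_i = g''(x_i). Step sizes h_i = 1, 1, 1, 1; slopes of the chords Δ_i = (y_(i+1) - y_i)/h_i = 6, -5, 8, -3.
  1·M_0 + 4·M_1 + 1·M_2 = 6(Δ_1 - Δ_0) = -66
  1·M_1 + 4·M_2 + 1·M_3 = 6(Δ_2 - Δ_1) = 78
  1·M_2 + 4·M_3 + 1·M_4 = 6(Δ_3 - Δ_2) = -66
Natural end conditions: M_0 = M_4 = 0.
Forward elimination and back-substitution give M_0 = 0, M_1 = -171/7, M_2 = 222/7, M_3 = -171/7, M_4 = 0.
On [-1, 0], g'(x) = b_1 + 2c_1·(x + 1) + 3d_1·(x + 1)² with b_1 = Δ_1 - h_1(2M_1 + M_2)/6 = -15/7, c_1 = M_1/2 = -171/14, d_1 = (M_2 - M_1)/(6h_1) = 131/14. So g'(-1) = -15/7.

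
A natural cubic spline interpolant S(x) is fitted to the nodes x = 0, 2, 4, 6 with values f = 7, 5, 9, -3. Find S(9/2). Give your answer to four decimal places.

7.5313

Write σ_i for S''(x_i). With h_i = 2, 2, 2 and divided differences Δ_i = -1, 2, -6, the continuity of S' gives the tridiagonal system
  2·σ_0 + 8·σ_1 + 2·σ_2 = 6(Δ_1 - Δ_0) = 18
  2·σ_1 + 8·σ_2 + 2·σ_3 = 6(Δ_2 - Δ_1) = -48
Natural end conditions: σ_0 = σ_3 = 0.
Solving the tridiagonal system: σ_0 = 0, σ_1 = 4, σ_2 = -7, σ_3 = 0.
On [4, 6], S(x) = 9 - 4/3·(x - 4) - 7/2·(x - 4)² + 7/12·(x - 4)³.
With (x - 4) = 1/2: S(9/2) = 241/32.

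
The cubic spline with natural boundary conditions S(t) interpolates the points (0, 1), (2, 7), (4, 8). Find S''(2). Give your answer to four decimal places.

-1.8750

With M_i denoting the second derivative at x_i, h_i = 2, 2, and Δ_i = (y_(i+1) − y_i)/h_i = 3, 1/2:
  2·M_0 + 8·M_1 + 2·M_2 = 6(Δ_1 - Δ_0) = -15
Natural end conditions: M_0 = M_2 = 0.
Hence M_0 = 0, M_1 = -15/8, M_2 = 0.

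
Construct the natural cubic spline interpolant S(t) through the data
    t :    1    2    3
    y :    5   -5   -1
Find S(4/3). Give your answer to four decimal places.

With M_i denoting the second derivative at x_i, h_i = 1, 1, and Δ_i = (y_(i+1) − y_i)/h_i = -10, 4:
  1·M_0 + 4·M_1 + 1·M_2 = 6(Δ_1 - Δ_0) = 84
Natural end conditions: M_0 = M_2 = 0.
Solving the tridiagonal system: M_0 = 0, M_1 = 21, M_2 = 0.
On [1, 2], S(t) = 5 - 27/2·(t - 1) + 0·(t - 1)² + 7/2·(t - 1)³.
With (t - 1) = 1/3: S(4/3) = 17/27.

0.6296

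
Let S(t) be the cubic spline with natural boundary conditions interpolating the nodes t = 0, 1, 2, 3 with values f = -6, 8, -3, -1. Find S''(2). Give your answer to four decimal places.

30.8000

Let M_i = S''(x_i). Step sizes h_i = 1, 1, 1; slopes of the chords Δ_i = (y_(i+1) - y_i)/h_i = 14, -11, 2.
  1·M_0 + 4·M_1 + 1·M_2 = 6(Δ_1 - Δ_0) = -150
  1·M_1 + 4·M_2 + 1·M_3 = 6(Δ_2 - Δ_1) = 78
Natural end conditions: M_0 = M_3 = 0.
Solving the tridiagonal system: M_0 = 0, M_1 = -226/5, M_2 = 154/5, M_3 = 0.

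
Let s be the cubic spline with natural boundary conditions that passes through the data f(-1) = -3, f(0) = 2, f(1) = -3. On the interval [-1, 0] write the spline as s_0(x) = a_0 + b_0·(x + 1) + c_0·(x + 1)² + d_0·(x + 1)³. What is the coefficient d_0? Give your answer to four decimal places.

Write σ_i for s''(x_i). With h_i = 1, 1 and divided differences Δ_i = 5, -5, the continuity of s' gives the tridiagonal system
  1·σ_0 + 4·σ_1 + 1·σ_2 = 6(Δ_1 - Δ_0) = -60
Natural end conditions: σ_0 = σ_2 = 0.
Hence σ_0 = 0, σ_1 = -15, σ_2 = 0.
On [-1, 0], with s_0(x) = a_0 + b_0·(x + 1) + c_0·(x + 1)² + d_0·(x + 1)³: c_0 = σ_0/2 = 0, d_0 = (σ_1 - σ_0)/(6h_0) = -5/2, b_0 = Δ_0 - h_0(2σ_0 + σ_1)/6 = 15/2.

-2.5000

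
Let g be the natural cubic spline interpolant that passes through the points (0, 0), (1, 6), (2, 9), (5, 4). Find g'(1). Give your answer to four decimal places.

4.7527

With σ_i denoting the second derivative at x_i, h_i = 1, 1, 3, and Δ_i = (y_(i+1) − y_i)/h_i = 6, 3, -5/3:
  1·σ_0 + 4·σ_1 + 1·σ_2 = 6(Δ_1 - Δ_0) = -18
  1·σ_1 + 8·σ_2 + 3·σ_3 = 6(Δ_2 - Δ_1) = -28
Natural end conditions: σ_0 = σ_3 = 0.
Hence σ_0 = 0, σ_1 = -116/31, σ_2 = -94/31, σ_3 = 0.
On [1, 2], g'(x) = b_1 + 2c_1·(x - 1) + 3d_1·(x - 1)² with b_1 = Δ_1 - h_1(2σ_1 + σ_2)/6 = 442/93, c_1 = σ_1/2 = -58/31, d_1 = (σ_2 - σ_1)/(6h_1) = 11/93. So g'(1) = 442/93.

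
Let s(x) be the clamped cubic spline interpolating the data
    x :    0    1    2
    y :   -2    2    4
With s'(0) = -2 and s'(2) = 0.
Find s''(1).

-8

With M_i denoting the second derivative at x_i, h_i = 1, 1, and Δ_i = (y_(i+1) − y_i)/h_i = 4, 2:
  1·M_0 + 4·M_1 + 1·M_2 = 6(Δ_1 - Δ_0) = -12
Clamped end conditions give two more equations: 2h_0·M_0 + h_0·M_1 = 6(Δ_0 - s'(0)) = 36 and h_1·M_1 + 2h_1·M_2 = 6(s'(2) - Δ_1) = -12.
Hence M_0 = 22, M_1 = -8, M_2 = -2.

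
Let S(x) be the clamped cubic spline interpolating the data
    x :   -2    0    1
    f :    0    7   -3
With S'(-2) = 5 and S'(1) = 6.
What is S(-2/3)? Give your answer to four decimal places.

9.2099

With σ_i denoting the second derivative at x_i, h_i = 2, 1, and Δ_i = (y_(i+1) − y_i)/h_i = 7/2, -10:
  2·σ_0 + 6·σ_1 + 1·σ_2 = 6(Δ_1 - Δ_0) = -81
Clamped end conditions give two more equations: 2h_0·σ_0 + h_0·σ_1 = 6(Δ_0 - S'(-2)) = -9 and h_1·σ_1 + 2h_1·σ_2 = 6(S'(1) - Δ_1) = 96.
Solving: σ_0 = 139/12, σ_1 = -83/3, σ_2 = 371/6.
On [-2, 0], S(x) = 0 + 5·(x + 2) + 139/24·(x + 2)² - 157/48·(x + 2)³.
With (x + 2) = 4/3: S(-2/3) = 746/81.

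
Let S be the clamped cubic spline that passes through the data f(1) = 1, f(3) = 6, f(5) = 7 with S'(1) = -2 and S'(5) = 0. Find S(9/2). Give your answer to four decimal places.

Let M_i = S''(x_i). Step sizes h_i = 2, 2; slopes of the chords Δ_i = (y_(i+1) - y_i)/h_i = 5/2, 1/2.
  2·M_0 + 8·M_1 + 2·M_2 = 6(Δ_1 - Δ_0) = -12
Clamped end conditions give two more equations: 2h_0·M_0 + h_0·M_1 = 6(Δ_0 - S'(1)) = 27 and h_1·M_1 + 2h_1·M_2 = 6(S'(5) - Δ_1) = -3.
Solving the tridiagonal system: M_0 = 35/4, M_1 = -4, M_2 = 5/4.
On [3, 5], S(x) = 6 + 11/4·(x - 3) - 2·(x - 3)² + 7/16·(x - 3)³.
With (x - 3) = 3/2: S(9/2) = 909/128.

7.1016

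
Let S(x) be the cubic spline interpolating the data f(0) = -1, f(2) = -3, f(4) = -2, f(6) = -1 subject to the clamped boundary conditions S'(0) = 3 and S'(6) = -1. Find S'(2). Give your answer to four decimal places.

With m_i denoting the second derivative at x_i, h_i = 2, 2, 2, and Δ_i = (y_(i+1) − y_i)/h_i = -1, 1/2, 1/2:
  2·m_0 + 8·m_1 + 2·m_2 = 6(Δ_1 - Δ_0) = 9
  2·m_1 + 8·m_2 + 2·m_3 = 6(Δ_2 - Δ_1) = 0
Clamped end conditions give two more equations: 2h_0·m_0 + h_0·m_1 = 6(Δ_0 - S'(0)) = -24 and h_2·m_2 + 2h_2·m_3 = 6(S'(6) - Δ_2) = -9.
Hence m_0 = -113/15, m_1 = 46/15, m_2 = -7/30, m_3 = -32/15.
On [2, 4], S'(x) = b_1 + 2c_1·(x - 2) + 3d_1·(x - 2)² with b_1 = Δ_1 - h_1(2m_1 + m_2)/6 = -22/15, c_1 = m_1/2 = 23/15, d_1 = (m_2 - m_1)/(6h_1) = -11/40. So S'(2) = -22/15.

-1.4667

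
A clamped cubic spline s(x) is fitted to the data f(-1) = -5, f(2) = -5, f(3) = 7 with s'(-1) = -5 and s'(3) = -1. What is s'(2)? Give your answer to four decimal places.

Put M_i = s'' at the i-th knot. Here h = (3, 1) and Δ = (0, 12), so the interior equations h_(i-1)·M_(i-1) + 2(h_(i-1)+h_i)·M_i + h_i·M_(i+1) = 6(Δ_i − Δ_(i-1)) read
  3·M_0 + 8·M_1 + 1·M_2 = 6(Δ_1 - Δ_0) = 72
Clamped end conditions give two more equations: 2h_0·M_0 + h_0·M_1 = 6(Δ_0 - s'(-1)) = 30 and h_1·M_1 + 2h_1·M_2 = 6(s'(3) - Δ_1) = -78.
Solving: M_0 = -3, M_1 = 16, M_2 = -47.
On [2, 3], s'(x) = b_1 + 2c_1·(x - 2) + 3d_1·(x - 2)² with b_1 = Δ_1 - h_1(2M_1 + M_2)/6 = 29/2, c_1 = M_1/2 = 8, d_1 = (M_2 - M_1)/(6h_1) = -21/2. So s'(2) = 29/2.

14.5000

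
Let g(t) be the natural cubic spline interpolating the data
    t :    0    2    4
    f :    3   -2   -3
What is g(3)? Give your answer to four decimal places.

Put m_i = g'' at the i-th knot. Here h = (2, 2) and Δ = (-5/2, -1/2), so the interior equations h_(i-1)·m_(i-1) + 2(h_(i-1)+h_i)·m_i + h_i·m_(i+1) = 6(Δ_i − Δ_(i-1)) read
  2·m_0 + 8·m_1 + 2·m_2 = 6(Δ_1 - Δ_0) = 12
Natural end conditions: m_0 = m_2 = 0.
Solving: m_0 = 0, m_1 = 3/2, m_2 = 0.
On [2, 4], g(t) = -2 - 3/2·(t - 2) + 3/4·(t - 2)² - 1/8·(t - 2)³.
With (t - 2) = 1: g(3) = -23/8.

-2.8750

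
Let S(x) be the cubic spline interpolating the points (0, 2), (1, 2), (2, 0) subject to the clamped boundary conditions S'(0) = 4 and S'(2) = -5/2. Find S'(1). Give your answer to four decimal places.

-1.8750

Put σ_i = S'' at the i-th knot. Here h = (1, 1) and Δ = (0, -2), so the interior equations h_(i-1)·σ_(i-1) + 2(h_(i-1)+h_i)·σ_i + h_i·σ_(i+1) = 6(Δ_i − Δ_(i-1)) read
  1·σ_0 + 4·σ_1 + 1·σ_2 = 6(Δ_1 - Δ_0) = -12
Clamped end conditions give two more equations: 2h_0·σ_0 + h_0·σ_1 = 6(Δ_0 - S'(0)) = -24 and h_1·σ_1 + 2h_1·σ_2 = 6(S'(2) - Δ_1) = -3.
Forward elimination and back-substitution give σ_0 = -49/4, σ_1 = 1/2, σ_2 = -7/4.
On [1, 2], S'(x) = b_1 + 2c_1·(x - 1) + 3d_1·(x - 1)² with b_1 = Δ_1 - h_1(2σ_1 + σ_2)/6 = -15/8, c_1 = σ_1/2 = 1/4, d_1 = (σ_2 - σ_1)/(6h_1) = -3/8. So S'(1) = -15/8.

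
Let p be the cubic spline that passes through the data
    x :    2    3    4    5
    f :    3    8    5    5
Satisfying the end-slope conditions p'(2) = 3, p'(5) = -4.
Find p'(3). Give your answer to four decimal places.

1.1333

Write σ_i for p''(x_i). With h_i = 1, 1, 1 and divided differences Δ_i = 5, -3, 0, the continuity of p' gives the tridiagonal system
  1·σ_0 + 4·σ_1 + 1·σ_2 = 6(Δ_1 - Δ_0) = -48
  1·σ_1 + 4·σ_2 + 1·σ_3 = 6(Δ_2 - Δ_1) = 18
Clamped end conditions give two more equations: 2h_0·σ_0 + h_0·σ_1 = 6(Δ_0 - p'(2)) = 12 and h_2·σ_2 + 2h_2·σ_3 = 6(p'(5) - Δ_2) = -24.
Solving the tridiagonal system: σ_0 = 236/15, σ_1 = -292/15, σ_2 = 212/15, σ_3 = -286/15.
On [3, 4], p'(x) = b_1 + 2c_1·(x - 3) + 3d_1·(x - 3)² with b_1 = Δ_1 - h_1(2σ_1 + σ_2)/6 = 17/15, c_1 = σ_1/2 = -146/15, d_1 = (σ_2 - σ_1)/(6h_1) = 28/5. So p'(3) = 17/15.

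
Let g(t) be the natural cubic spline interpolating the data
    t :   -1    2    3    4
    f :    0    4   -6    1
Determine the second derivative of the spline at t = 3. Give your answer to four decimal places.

With M_i denoting the second derivative at x_i, h_i = 3, 1, 1, and Δ_i = (y_(i+1) − y_i)/h_i = 4/3, -10, 7:
  3·M_0 + 8·M_1 + 1·M_2 = 6(Δ_1 - Δ_0) = -68
  1·M_1 + 4·M_2 + 1·M_3 = 6(Δ_2 - Δ_1) = 102
Natural end conditions: M_0 = M_3 = 0.
Solving the tridiagonal system: M_0 = 0, M_1 = -374/31, M_2 = 884/31, M_3 = 0.

28.5161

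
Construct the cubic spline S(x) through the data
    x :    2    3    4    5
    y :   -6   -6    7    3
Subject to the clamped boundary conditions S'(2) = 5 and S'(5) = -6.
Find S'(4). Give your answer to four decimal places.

Write M_i for S''(x_i). With h_i = 1, 1, 1 and divided differences Δ_i = 0, 13, -4, the continuity of S' gives the tridiagonal system
  1·M_0 + 4·M_1 + 1·M_2 = 6(Δ_1 - Δ_0) = 78
  1·M_1 + 4·M_2 + 1·M_3 = 6(Δ_2 - Δ_1) = -102
Clamped end conditions give two more equations: 2h_0·M_0 + h_0·M_1 = 6(Δ_0 - S'(2)) = -30 and h_2·M_2 + 2h_2·M_3 = 6(S'(5) - Δ_2) = -12.
Solving the tridiagonal system: M_0 = -506/15, M_1 = 562/15, M_2 = -572/15, M_3 = 196/15.
On [4, 5], S'(x) = b_2 + 2c_2·(x - 4) + 3d_2·(x - 4)² with b_2 = Δ_2 - h_2(2M_2 + M_3)/6 = 98/15, c_2 = M_2/2 = -286/15, d_2 = (M_3 - M_2)/(6h_2) = 128/15. So S'(4) = 98/15.

6.5333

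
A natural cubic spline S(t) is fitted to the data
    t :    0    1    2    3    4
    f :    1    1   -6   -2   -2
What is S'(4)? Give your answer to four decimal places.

-1.9821

Put M_i = S'' at the i-th knot. Here h = (1, 1, 1, 1) and Δ = (0, -7, 4, 0), so the interior equations h_(i-1)·M_(i-1) + 2(h_(i-1)+h_i)·M_i + h_i·M_(i+1) = 6(Δ_i − Δ_(i-1)) read
  1·M_0 + 4·M_1 + 1·M_2 = 6(Δ_1 - Δ_0) = -42
  1·M_1 + 4·M_2 + 1·M_3 = 6(Δ_2 - Δ_1) = 66
  1·M_2 + 4·M_3 + 1·M_4 = 6(Δ_3 - Δ_2) = -24
Natural end conditions: M_0 = M_4 = 0.
Hence M_0 = 0, M_1 = -459/28, M_2 = 165/7, M_3 = -333/28, M_4 = 0.
On [3, 4], S'(t) = b_3 + 2c_3·(t - 3) + 3d_3·(t - 3)² with b_3 = Δ_3 - h_3(2M_3 + M_4)/6 = 111/28, c_3 = M_3/2 = -333/56, d_3 = (M_4 - M_3)/(6h_3) = 111/56. So S'(4) = -111/56.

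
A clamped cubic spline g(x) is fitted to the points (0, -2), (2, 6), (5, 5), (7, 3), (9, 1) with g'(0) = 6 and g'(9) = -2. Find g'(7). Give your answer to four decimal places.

Let M_i = g''(x_i). Step sizes h_i = 2, 3, 2, 2; slopes of the chords Δ_i = (y_(i+1) - y_i)/h_i = 4, -1/3, -1, -1.
  2·M_0 + 10·M_1 + 3·M_2 = 6(Δ_1 - Δ_0) = -26
  3·M_1 + 10·M_2 + 2·M_3 = 6(Δ_2 - Δ_1) = -4
  2·M_2 + 8·M_3 + 2·M_4 = 6(Δ_3 - Δ_2) = 0
Clamped end conditions give two more equations: 2h_0·M_0 + h_0·M_1 = 6(Δ_0 - g'(0)) = -12 and h_3·M_3 + 2h_3·M_4 = 6(g'(9) - Δ_3) = -6.
Solving the tridiagonal system: M_0 = -328/177, M_1 = -406/177, M_2 = 38/177, M_3 = 65/177, M_4 = -298/177.
On [7, 9], g'(x) = b_3 + 2c_3·(x - 7) + 3d_3·(x - 7)² with b_3 = Δ_3 - h_3(2M_3 + M_4)/6 = -121/177, c_3 = M_3/2 = 65/354, d_3 = (M_4 - M_3)/(6h_3) = -121/708. So g'(7) = -121/177.

-0.6836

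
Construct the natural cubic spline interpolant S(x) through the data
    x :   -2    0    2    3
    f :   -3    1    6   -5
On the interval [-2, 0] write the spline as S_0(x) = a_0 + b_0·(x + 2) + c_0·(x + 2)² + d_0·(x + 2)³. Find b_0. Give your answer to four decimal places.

Let σ_i = S''(x_i). Step sizes h_i = 2, 2, 1; slopes of the chords Δ_i = (y_(i+1) - y_i)/h_i = 2, 5/2, -11.
  2·σ_0 + 8·σ_1 + 2·σ_2 = 6(Δ_1 - Δ_0) = 3
  2·σ_1 + 6·σ_2 + 1·σ_3 = 6(Δ_2 - Δ_1) = -81
Natural end conditions: σ_0 = σ_3 = 0.
Hence σ_0 = 0, σ_1 = 45/11, σ_2 = -327/22, σ_3 = 0.
On [-2, 0], with S_0(x) = a_0 + b_0·(x + 2) + c_0·(x + 2)² + d_0·(x + 2)³: c_0 = σ_0/2 = 0, d_0 = (σ_1 - σ_0)/(6h_0) = 15/44, b_0 = Δ_0 - h_0(2σ_0 + σ_1)/6 = 7/11.

0.6364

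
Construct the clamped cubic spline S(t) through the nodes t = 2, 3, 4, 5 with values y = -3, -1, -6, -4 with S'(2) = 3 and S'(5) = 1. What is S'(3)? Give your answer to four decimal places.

-2.5333

Write σ_i for S''(x_i). With h_i = 1, 1, 1 and divided differences Δ_i = 2, -5, 2, the continuity of S' gives the tridiagonal system
  1·σ_0 + 4·σ_1 + 1·σ_2 = 6(Δ_1 - Δ_0) = -42
  1·σ_1 + 4·σ_2 + 1·σ_3 = 6(Δ_2 - Δ_1) = 42
Clamped end conditions give two more equations: 2h_0·σ_0 + h_0·σ_1 = 6(Δ_0 - S'(2)) = -6 and h_2·σ_2 + 2h_2·σ_3 = 6(S'(5) - Δ_2) = -6.
Solving the tridiagonal system: σ_0 = 76/15, σ_1 = -242/15, σ_2 = 262/15, σ_3 = -176/15.
On [3, 4], S'(t) = b_1 + 2c_1·(t - 3) + 3d_1·(t - 3)² with b_1 = Δ_1 - h_1(2σ_1 + σ_2)/6 = -38/15, c_1 = σ_1/2 = -121/15, d_1 = (σ_2 - σ_1)/(6h_1) = 28/5. So S'(3) = -38/15.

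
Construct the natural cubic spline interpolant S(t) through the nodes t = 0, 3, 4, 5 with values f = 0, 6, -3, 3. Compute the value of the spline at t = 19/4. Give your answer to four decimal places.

Put σ_i = S'' at the i-th knot. Here h = (3, 1, 1) and Δ = (2, -9, 6), so the interior equations h_(i-1)·σ_(i-1) + 2(h_(i-1)+h_i)·σ_i + h_i·σ_(i+1) = 6(Δ_i − Δ_(i-1)) read
  3·σ_0 + 8·σ_1 + 1·σ_2 = 6(Δ_1 - Δ_0) = -66
  1·σ_1 + 4·σ_2 + 1·σ_3 = 6(Δ_2 - Δ_1) = 90
Natural end conditions: σ_0 = σ_3 = 0.
Hence σ_0 = 0, σ_1 = -354/31, σ_2 = 786/31, σ_3 = 0.
On [4, 5], S(t) = -3 - 76/31·(t - 4) + 393/31·(t - 4)² - 131/31·(t - 4)³.
With (t - 4) = 3/4: S(19/4) = 1011/1984.

0.5096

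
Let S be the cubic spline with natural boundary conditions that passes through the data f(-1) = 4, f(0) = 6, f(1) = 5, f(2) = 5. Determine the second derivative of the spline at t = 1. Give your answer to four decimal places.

Let M_i = S''(x_i). Step sizes h_i = 1, 1, 1; slopes of the chords Δ_i = (y_(i+1) - y_i)/h_i = 2, -1, 0.
  1·M_0 + 4·M_1 + 1·M_2 = 6(Δ_1 - Δ_0) = -18
  1·M_1 + 4·M_2 + 1·M_3 = 6(Δ_2 - Δ_1) = 6
Natural end conditions: M_0 = M_3 = 0.
Forward elimination and back-substitution give M_0 = 0, M_1 = -26/5, M_2 = 14/5, M_3 = 0.

2.8000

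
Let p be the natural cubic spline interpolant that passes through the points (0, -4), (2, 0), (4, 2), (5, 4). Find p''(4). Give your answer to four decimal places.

With m_i denoting the second derivative at x_i, h_i = 2, 2, 1, and Δ_i = (y_(i+1) − y_i)/h_i = 2, 1, 2:
  2·m_0 + 8·m_1 + 2·m_2 = 6(Δ_1 - Δ_0) = -6
  2·m_1 + 6·m_2 + 1·m_3 = 6(Δ_2 - Δ_1) = 6
Natural end conditions: m_0 = m_3 = 0.
Solving: m_0 = 0, m_1 = -12/11, m_2 = 15/11, m_3 = 0.

1.3636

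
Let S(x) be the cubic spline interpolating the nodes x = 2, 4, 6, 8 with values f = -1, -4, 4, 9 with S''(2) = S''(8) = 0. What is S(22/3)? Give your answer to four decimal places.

Put M_i = S'' at the i-th knot. Here h = (2, 2, 2) and Δ = (-3/2, 4, 5/2), so the interior equations h_(i-1)·M_(i-1) + 2(h_(i-1)+h_i)·M_i + h_i·M_(i+1) = 6(Δ_i − Δ_(i-1)) read
  2·M_0 + 8·M_1 + 2·M_2 = 6(Δ_1 - Δ_0) = 33
  2·M_1 + 8·M_2 + 2·M_3 = 6(Δ_2 - Δ_1) = -9
Natural end conditions: M_0 = M_3 = 0.
Forward elimination and back-substitution give M_0 = 0, M_1 = 47/10, M_2 = -23/10, M_3 = 0.
On [6, 8], S(x) = 4 + 121/30·(x - 6) - 23/20·(x - 6)² + 23/120·(x - 6)³.
With (x - 6) = 4/3: S(22/3) = 3154/405.

7.7877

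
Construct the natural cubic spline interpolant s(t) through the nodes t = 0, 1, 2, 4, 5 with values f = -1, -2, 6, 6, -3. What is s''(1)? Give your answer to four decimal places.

15.6393

Let M_i = s''(x_i). Step sizes h_i = 1, 1, 2, 1; slopes of the chords Δ_i = (y_(i+1) - y_i)/h_i = -1, 8, 0, -9.
  1·M_0 + 4·M_1 + 1·M_2 = 6(Δ_1 - Δ_0) = 54
  1·M_1 + 6·M_2 + 2·M_3 = 6(Δ_2 - Δ_1) = -48
  2·M_2 + 6·M_3 + 1·M_4 = 6(Δ_3 - Δ_2) = -54
Natural end conditions: M_0 = M_4 = 0.
Solving the tridiagonal system: M_0 = 0, M_1 = 954/61, M_2 = -522/61, M_3 = -375/61, M_4 = 0.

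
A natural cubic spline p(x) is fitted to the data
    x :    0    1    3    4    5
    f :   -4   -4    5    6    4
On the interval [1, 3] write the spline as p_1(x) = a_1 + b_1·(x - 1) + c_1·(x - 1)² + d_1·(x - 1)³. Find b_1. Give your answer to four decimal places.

Put M_i = p'' at the i-th knot. Here h = (1, 2, 1, 1) and Δ = (0, 9/2, 1, -2), so the interior equations h_(i-1)·M_(i-1) + 2(h_(i-1)+h_i)·M_i + h_i·M_(i+1) = 6(Δ_i − Δ_(i-1)) read
  1·M_0 + 6·M_1 + 2·M_2 = 6(Δ_1 - Δ_0) = 27
  2·M_1 + 6·M_2 + 1·M_3 = 6(Δ_2 - Δ_1) = -21
  1·M_2 + 4·M_3 + 1·M_4 = 6(Δ_3 - Δ_2) = -18
Natural end conditions: M_0 = M_4 = 0.
Solving: M_0 = 0, M_1 = 753/122, M_2 = -306/61, M_3 = -198/61, M_4 = 0.
On [1, 3], with p_1(x) = a_1 + b_1·(x - 1) + c_1·(x - 1)² + d_1·(x - 1)³: c_1 = M_1/2 = 753/244, d_1 = (M_2 - M_1)/(6h_1) = -455/488, b_1 = Δ_1 - h_1(2M_1 + M_2)/6 = 251/122.

2.0574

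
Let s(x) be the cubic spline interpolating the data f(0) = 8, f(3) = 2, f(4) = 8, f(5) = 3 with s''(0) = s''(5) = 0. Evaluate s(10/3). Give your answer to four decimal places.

Put σ_i = s'' at the i-th knot. Here h = (3, 1, 1) and Δ = (-2, 6, -5), so the interior equations h_(i-1)·σ_(i-1) + 2(h_(i-1)+h_i)·σ_i + h_i·σ_(i+1) = 6(Δ_i − Δ_(i-1)) read
  3·σ_0 + 8·σ_1 + 1·σ_2 = 6(Δ_1 - Δ_0) = 48
  1·σ_1 + 4·σ_2 + 1·σ_3 = 6(Δ_2 - Δ_1) = -66
Natural end conditions: σ_0 = σ_3 = 0.
Forward elimination and back-substitution give σ_0 = 0, σ_1 = 258/31, σ_2 = -576/31, σ_3 = 0.
On [3, 4], s(x) = 2 + 196/31·(x - 3) + 129/31·(x - 3)² - 139/31·(x - 3)³.
With (x - 3) = 1/3: s(10/3) = 3686/837.

4.4038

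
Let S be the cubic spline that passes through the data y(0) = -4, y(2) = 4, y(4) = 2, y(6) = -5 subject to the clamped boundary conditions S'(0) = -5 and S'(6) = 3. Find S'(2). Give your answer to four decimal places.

Write m_i for S''(x_i). With h_i = 2, 2, 2 and divided differences Δ_i = 4, -1, -7/2, the continuity of S' gives the tridiagonal system
  2·m_0 + 8·m_1 + 2·m_2 = 6(Δ_1 - Δ_0) = -30
  2·m_1 + 8·m_2 + 2·m_3 = 6(Δ_2 - Δ_1) = -15
Clamped end conditions give two more equations: 2h_0·m_0 + h_0·m_1 = 6(Δ_0 - S'(0)) = 54 and h_2·m_2 + 2h_2·m_3 = 6(S'(6) - Δ_2) = 39.
Solving the tridiagonal system: m_0 = 103/6, m_1 = -22/3, m_2 = -17/6, m_3 = 67/6.
On [2, 4], S'(t) = b_1 + 2c_1·(t - 2) + 3d_1·(t - 2)² with b_1 = Δ_1 - h_1(2m_1 + m_2)/6 = 29/6, c_1 = m_1/2 = -11/3, d_1 = (m_2 - m_1)/(6h_1) = 3/8. So S'(2) = 29/6.

4.8333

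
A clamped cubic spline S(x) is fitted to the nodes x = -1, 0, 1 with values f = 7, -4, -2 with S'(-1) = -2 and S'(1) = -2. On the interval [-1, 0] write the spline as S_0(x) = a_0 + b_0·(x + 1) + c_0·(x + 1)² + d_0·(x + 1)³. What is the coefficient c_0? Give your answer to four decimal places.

Put m_i = S'' at the i-th knot. Here h = (1, 1) and Δ = (-11, 2), so the interior equations h_(i-1)·m_(i-1) + 2(h_(i-1)+h_i)·m_i + h_i·m_(i+1) = 6(Δ_i − Δ_(i-1)) read
  1·m_0 + 4·m_1 + 1·m_2 = 6(Δ_1 - Δ_0) = 78
Clamped end conditions give two more equations: 2h_0·m_0 + h_0·m_1 = 6(Δ_0 - S'(-1)) = -54 and h_1·m_1 + 2h_1·m_2 = 6(S'(1) - Δ_1) = -24.
Forward elimination and back-substitution give m_0 = -93/2, m_1 = 39, m_2 = -63/2.
On [-1, 0], with S_0(x) = a_0 + b_0·(x + 1) + c_0·(x + 1)² + d_0·(x + 1)³: c_0 = m_0/2 = -93/4, d_0 = (m_1 - m_0)/(6h_0) = 57/4, b_0 = Δ_0 - h_0(2m_0 + m_1)/6 = -2.

-23.2500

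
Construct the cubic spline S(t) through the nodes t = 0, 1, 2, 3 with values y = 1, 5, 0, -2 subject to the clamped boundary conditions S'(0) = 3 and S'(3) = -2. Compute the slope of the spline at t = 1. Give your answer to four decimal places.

-0.3333

Put m_i = S'' at the i-th knot. Here h = (1, 1, 1) and Δ = (4, -5, -2), so the interior equations h_(i-1)·m_(i-1) + 2(h_(i-1)+h_i)·m_i + h_i·m_(i+1) = 6(Δ_i − Δ_(i-1)) read
  1·m_0 + 4·m_1 + 1·m_2 = 6(Δ_1 - Δ_0) = -54
  1·m_1 + 4·m_2 + 1·m_3 = 6(Δ_2 - Δ_1) = 18
Clamped end conditions give two more equations: 2h_0·m_0 + h_0·m_1 = 6(Δ_0 - S'(0)) = 6 and h_2·m_2 + 2h_2·m_3 = 6(S'(3) - Δ_2) = 0.
Forward elimination and back-substitution give m_0 = 38/3, m_1 = -58/3, m_2 = 32/3, m_3 = -16/3.
On [1, 2], S'(t) = b_1 + 2c_1·(t - 1) + 3d_1·(t - 1)² with b_1 = Δ_1 - h_1(2m_1 + m_2)/6 = -1/3, c_1 = m_1/2 = -29/3, d_1 = (m_2 - m_1)/(6h_1) = 5. So S'(1) = -1/3.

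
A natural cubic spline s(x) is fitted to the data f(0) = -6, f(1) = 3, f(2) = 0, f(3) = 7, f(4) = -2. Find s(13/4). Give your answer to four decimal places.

Put m_i = s'' at the i-th knot. Here h = (1, 1, 1, 1) and Δ = (9, -3, 7, -9), so the interior equations h_(i-1)·m_(i-1) + 2(h_(i-1)+h_i)·m_i + h_i·m_(i+1) = 6(Δ_i − Δ_(i-1)) read
  1·m_0 + 4·m_1 + 1·m_2 = 6(Δ_1 - Δ_0) = -72
  1·m_1 + 4·m_2 + 1·m_3 = 6(Δ_2 - Δ_1) = 60
  1·m_2 + 4·m_3 + 1·m_4 = 6(Δ_3 - Δ_2) = -96
Natural end conditions: m_0 = m_4 = 0.
Solving: m_0 = 0, m_1 = -177/7, m_2 = 204/7, m_3 = -219/7, m_4 = 0.
On [3, 4], s(x) = 7 + 10/7·(x - 3) - 219/14·(x - 3)² + 73/14·(x - 3)³.
With (x - 3) = 1/4: s(13/4) = 827/128.

6.4609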